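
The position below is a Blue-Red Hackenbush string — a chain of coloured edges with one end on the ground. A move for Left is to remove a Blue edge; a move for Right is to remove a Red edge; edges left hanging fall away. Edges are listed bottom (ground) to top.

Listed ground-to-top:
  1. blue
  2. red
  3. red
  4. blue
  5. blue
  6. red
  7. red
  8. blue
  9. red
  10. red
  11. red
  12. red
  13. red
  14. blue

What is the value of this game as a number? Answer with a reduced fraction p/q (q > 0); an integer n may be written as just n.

3203/8192

v_1 [b]  L=[0]  R=[·]  ⇒ 1
v_2 [br]  L=[0]  R=[1]  ⇒ 1/2
v_3 [brr]  L=[0]  R=[1/2; 1]  ⇒ 1/4
v_4 [brrb]  L=[0; 1/4]  R=[1/2; 1]  ⇒ 3/8
v_5 [brrbb]  L=[0; 1/4; 3/8]  R=[1/2; 1]  ⇒ 7/16
v_6 [brrbbr]  L=[0; 1/4; 3/8]  R=[7/16; 1/2; 1]  ⇒ 13/32
v_7 [brrbbrr]  L=[0; 1/4; 3/8]  R=[13/32; 7/16; 1/2; 1]  ⇒ 25/64
v_8 [brrbbrrb]  L=[0; 1/4; 3/8; 25/64]  R=[13/32; 7/16; 1/2; 1]  ⇒ 51/128
v_9 [brrbbrrbr]  L=[0; 1/4; 3/8; 25/64]  R=[51/128; 13/32; 7/16; 1/2; 1]  ⇒ 101/256
v_10 [brrbbrrbrr]  L=[0; 1/4; 3/8; 25/64]  R=[101/256; 51/128; 13/32; 7/16; 1/2; 1]  ⇒ 201/512
v_11 [brrbbrrbrrr]  L=[0; 1/4; 3/8; 25/64]  R=[201/512; 101/256; 51/128; 13/32; 7/16; 1/2; 1]  ⇒ 401/1024
v_12 [brrbbrrbrrrr]  L=[0; 1/4; 3/8; 25/64]  R=[401/1024; 201/512; 101/256; 51/128; 13/32; 7/16; 1/2; 1]  ⇒ 801/2048
v_13 [brrbbrrbrrrrr]  L=[0; 1/4; 3/8; 25/64]  R=[801/2048; 401/1024; 201/512; 101/256; 51/128; 13/32; 7/16; 1/2; 1]  ⇒ 1601/4096
v_14 [brrbbrrbrrrrrb]  L=[0; 1/4; 3/8; 25/64; 1601/4096]  R=[801/2048; 401/1024; 201/512; 101/256; 51/128; 13/32; 7/16; 1/2; 1]  ⇒ 3203/8192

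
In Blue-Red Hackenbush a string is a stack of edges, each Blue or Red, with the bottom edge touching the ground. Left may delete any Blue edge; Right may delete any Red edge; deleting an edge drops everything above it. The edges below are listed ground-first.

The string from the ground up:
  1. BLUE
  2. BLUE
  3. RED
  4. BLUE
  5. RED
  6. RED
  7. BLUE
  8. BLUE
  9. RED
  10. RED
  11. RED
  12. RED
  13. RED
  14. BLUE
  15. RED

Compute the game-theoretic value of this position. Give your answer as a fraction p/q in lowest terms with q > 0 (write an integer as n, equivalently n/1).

13061/8192

v(B) = { 0 |  } so 1
v(BB) = { 0,1 |  } so 2
v(BBR) = { 0,1 | 2 } so 3/2
v(BBRB) = { 0,1,3/2 | 2 } so 7/4
v(BBRBR) = { 0,1,3/2 | 7/4,2 } so 13/8
v(BBRBRR) = { 0,1,3/2 | 13/8,7/4,2 } so 25/16
v(BBRBRRB) = { 0,1,3/2,25/16 | 13/8,7/4,2 } so 51/32
v(BBRBRRBB) = { 0,1,3/2,25/16,51/32 | 13/8,7/4,2 } so 103/64
v(BBRBRRBBR) = { 0,1,3/2,25/16,51/32 | 103/64,13/8,7/4,2 } so 205/128
v(BBRBRRBBRR) = { 0,1,3/2,25/16,51/32 | 205/128,103/64,13/8,7/4,2 } so 409/256
v(BBRBRRBBRRR) = { 0,1,3/2,25/16,51/32 | 409/256,205/128,103/64,13/8,7/4,2 } so 817/512
v(BBRBRRBBRRRR) = { 0,1,3/2,25/16,51/32 | 817/512,409/256,205/128,103/64,13/8,7/4,2 } so 1633/1024
v(BBRBRRBBRRRRR) = { 0,1,3/2,25/16,51/32 | 1633/1024,817/512,409/256,205/128,103/64,13/8,7/4,2 } so 3265/2048
v(BBRBRRBBRRRRRB) = { 0,1,3/2,25/16,51/32,3265/2048 | 1633/1024,817/512,409/256,205/128,103/64,13/8,7/4,2 } so 6531/4096
v(BBRBRRBBRRRRRBR) = { 0,1,3/2,25/16,51/32,3265/2048 | 6531/4096,1633/1024,817/512,409/256,205/128,103/64,13/8,7/4,2 } so 13061/8192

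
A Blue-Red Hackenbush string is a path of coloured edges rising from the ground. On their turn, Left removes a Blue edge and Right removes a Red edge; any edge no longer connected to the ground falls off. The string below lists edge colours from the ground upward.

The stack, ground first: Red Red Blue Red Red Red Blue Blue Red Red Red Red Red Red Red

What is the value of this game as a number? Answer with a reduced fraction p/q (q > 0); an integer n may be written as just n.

-15615/8192

Build v(s[:k]) for k = 1..15, string s = Red Red Blue Red Red Red Blue Blue Red Red Red Red Red Red Red.
step 1: add Red to get R; options L={ · } R={ 0 } → -1
step 2: add Red to get RR; options L={ · } R={ -1,0 } → -2
step 3: add Blue to get RRB; options L={ -2 } R={ -1,0 } → -3/2
step 4: add Red to get RRBR; options L={ -2 } R={ -3/2,-1,0 } → -7/4
step 5: add Red to get RRBRR; options L={ -2 } R={ -7/4,-3/2,-1,0 } → -15/8
step 6: add Red to get RRBRRR; options L={ -2 } R={ -15/8,-7/4,-3/2,-1,0 } → -31/16
step 7: add Blue to get RRBRRRB; options L={ -2,-31/16 } R={ -15/8,-7/4,-3/2,-1,0 } → -61/32
step 8: add Blue to get RRBRRRBB; options L={ -2,-31/16,-61/32 } R={ -15/8,-7/4,-3/2,-1,0 } → -121/64
step 9: add Red to get RRBRRRBBR; options L={ -2,-31/16,-61/32 } R={ -121/64,-15/8,-7/4,-3/2,-1,0 } → -243/128
step 10: add Red to get RRBRRRBBRR; options L={ -2,-31/16,-61/32 } R={ -243/128,-121/64,-15/8,-7/4,-3/2,-1,0 } → -487/256
step 11: add Red to get RRBRRRBBRRR; options L={ -2,-31/16,-61/32 } R={ -487/256,-243/128,-121/64,-15/8,-7/4,-3/2,-1,0 } → -975/512
step 12: add Red to get RRBRRRBBRRRR; options L={ -2,-31/16,-61/32 } R={ -975/512,-487/256,-243/128,-121/64,-15/8,-7/4,-3/2,-1,0 } → -1951/1024
step 13: add Red to get RRBRRRBBRRRRR; options L={ -2,-31/16,-61/32 } R={ -1951/1024,-975/512,-487/256,-243/128,-121/64,-15/8,-7/4,-3/2,-1,0 } → -3903/2048
step 14: add Red to get RRBRRRBBRRRRRR; options L={ -2,-31/16,-61/32 } R={ -3903/2048,-1951/1024,-975/512,-487/256,-243/128,-121/64,-15/8,-7/4,-3/2,-1,0 } → -7807/4096
step 15: add Red to get RRBRRRBBRRRRRRR; options L={ -2,-31/16,-61/32 } R={ -7807/4096,-3903/2048,-1951/1024,-975/512,-487/256,-243/128,-121/64,-15/8,-7/4,-3/2,-1,0 } → -15615/8192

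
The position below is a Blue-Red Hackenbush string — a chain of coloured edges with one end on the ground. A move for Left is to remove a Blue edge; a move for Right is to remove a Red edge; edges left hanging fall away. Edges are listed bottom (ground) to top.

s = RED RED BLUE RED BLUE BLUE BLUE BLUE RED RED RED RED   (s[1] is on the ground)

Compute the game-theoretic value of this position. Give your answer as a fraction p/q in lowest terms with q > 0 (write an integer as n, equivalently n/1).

-1567/1024

Recurse on prefixes of the 12-edge string RED RED BLUE RED BLUE BLUE BLUE BLUE RED RED RED RED:
edge 1 of 12 (RED): {  | 0 } ⇒ -1
edge 2 of 12 (RED): {  | -1,0 } ⇒ -2
edge 3 of 12 (BLUE): { -2 | -1,0 } ⇒ -3/2
edge 4 of 12 (RED): { -2 | -3/2,-1,0 } ⇒ -7/4
edge 5 of 12 (BLUE): { -2,-7/4 | -3/2,-1,0 } ⇒ -13/8
edge 6 of 12 (BLUE): { -2,-7/4,-13/8 | -3/2,-1,0 } ⇒ -25/16
edge 7 of 12 (BLUE): { -2,-7/4,-13/8,-25/16 | -3/2,-1,0 } ⇒ -49/32
edge 8 of 12 (BLUE): { -2,-7/4,-13/8,-25/16,-49/32 | -3/2,-1,0 } ⇒ -97/64
edge 9 of 12 (RED): { -2,-7/4,-13/8,-25/16,-49/32 | -97/64,-3/2,-1,0 } ⇒ -195/128
edge 10 of 12 (RED): { -2,-7/4,-13/8,-25/16,-49/32 | -195/128,-97/64,-3/2,-1,0 } ⇒ -391/256
edge 11 of 12 (RED): { -2,-7/4,-13/8,-25/16,-49/32 | -391/256,-195/128,-97/64,-3/2,-1,0 } ⇒ -783/512
edge 12 of 12 (RED): { -2,-7/4,-13/8,-25/16,-49/32 | -783/512,-391/256,-195/128,-97/64,-3/2,-1,0 } ⇒ -1567/1024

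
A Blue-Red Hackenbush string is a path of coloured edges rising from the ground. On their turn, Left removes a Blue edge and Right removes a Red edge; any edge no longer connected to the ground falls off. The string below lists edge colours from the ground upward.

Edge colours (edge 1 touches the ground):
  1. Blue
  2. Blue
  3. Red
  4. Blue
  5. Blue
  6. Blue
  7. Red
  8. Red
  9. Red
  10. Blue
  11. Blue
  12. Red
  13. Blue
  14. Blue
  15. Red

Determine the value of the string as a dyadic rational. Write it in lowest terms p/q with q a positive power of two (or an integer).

15469/8192

step 1: add Blue to get B; options L={ 0 } R={ none } → 1
step 2: add Blue to get BB; options L={ 0, 1 } R={ none } → 2
step 3: add Red to get BBR; options L={ 0, 1 } R={ 2 } → 3/2
step 4: add Blue to get BBRB; options L={ 0, 1, 3/2 } R={ 2 } → 7/4
step 5: add Blue to get BBRBB; options L={ 0, 1, 3/2, 7/4 } R={ 2 } → 15/8
step 6: add Blue to get BBRBBB; options L={ 0, 1, 3/2, 7/4, 15/8 } R={ 2 } → 31/16
step 7: add Red to get BBRBBBR; options L={ 0, 1, 3/2, 7/4, 15/8 } R={ 31/16, 2 } → 61/32
step 8: add Red to get BBRBBBRR; options L={ 0, 1, 3/2, 7/4, 15/8 } R={ 61/32, 31/16, 2 } → 121/64
step 9: add Red to get BBRBBBRRR; options L={ 0, 1, 3/2, 7/4, 15/8 } R={ 121/64, 61/32, 31/16, 2 } → 241/128
step 10: add Blue to get BBRBBBRRRB; options L={ 0, 1, 3/2, 7/4, 15/8, 241/128 } R={ 121/64, 61/32, 31/16, 2 } → 483/256
step 11: add Blue to get BBRBBBRRRBB; options L={ 0, 1, 3/2, 7/4, 15/8, 241/128, 483/256 } R={ 121/64, 61/32, 31/16, 2 } → 967/512
step 12: add Red to get BBRBBBRRRBBR; options L={ 0, 1, 3/2, 7/4, 15/8, 241/128, 483/256 } R={ 967/512, 121/64, 61/32, 31/16, 2 } → 1933/1024
step 13: add Blue to get BBRBBBRRRBBRB; options L={ 0, 1, 3/2, 7/4, 15/8, 241/128, 483/256, 1933/1024 } R={ 967/512, 121/64, 61/32, 31/16, 2 } → 3867/2048
step 14: add Blue to get BBRBBBRRRBBRBB; options L={ 0, 1, 3/2, 7/4, 15/8, 241/128, 483/256, 1933/1024, 3867/2048 } R={ 967/512, 121/64, 61/32, 31/16, 2 } → 7735/4096
step 15: add Red to get BBRBBBRRRBBRBBR; options L={ 0, 1, 3/2, 7/4, 15/8, 241/128, 483/256, 1933/1024, 3867/2048 } R={ 7735/4096, 967/512, 121/64, 61/32, 31/16, 2 } → 15469/8192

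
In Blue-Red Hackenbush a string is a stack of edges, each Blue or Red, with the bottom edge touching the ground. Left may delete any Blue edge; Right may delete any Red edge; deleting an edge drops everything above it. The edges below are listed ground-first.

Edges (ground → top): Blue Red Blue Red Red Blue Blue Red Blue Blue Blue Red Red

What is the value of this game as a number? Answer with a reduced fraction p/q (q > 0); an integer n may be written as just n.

edge 1 of 13 (Blue): { 0 | ∅ } ⇒ 1
edge 2 of 13 (Red): { 0 | 1 } ⇒ 1/2
edge 3 of 13 (Blue): { 0 1/2 | 1 } ⇒ 3/4
edge 4 of 13 (Red): { 0 1/2 | 3/4 1 } ⇒ 5/8
edge 5 of 13 (Red): { 0 1/2 | 5/8 3/4 1 } ⇒ 9/16
edge 6 of 13 (Blue): { 0 1/2 9/16 | 5/8 3/4 1 } ⇒ 19/32
edge 7 of 13 (Blue): { 0 1/2 9/16 19/32 | 5/8 3/4 1 } ⇒ 39/64
edge 8 of 13 (Red): { 0 1/2 9/16 19/32 | 39/64 5/8 3/4 1 } ⇒ 77/128
edge 9 of 13 (Blue): { 0 1/2 9/16 19/32 77/128 | 39/64 5/8 3/4 1 } ⇒ 155/256
edge 10 of 13 (Blue): { 0 1/2 9/16 19/32 77/128 155/256 | 39/64 5/8 3/4 1 } ⇒ 311/512
edge 11 of 13 (Blue): { 0 1/2 9/16 19/32 77/128 155/256 311/512 | 39/64 5/8 3/4 1 } ⇒ 623/1024
edge 12 of 13 (Red): { 0 1/2 9/16 19/32 77/128 155/256 311/512 | 623/1024 39/64 5/8 3/4 1 } ⇒ 1245/2048
edge 13 of 13 (Red): { 0 1/2 9/16 19/32 77/128 155/256 311/512 | 1245/2048 623/1024 39/64 5/8 3/4 1 } ⇒ 2489/4096

2489/4096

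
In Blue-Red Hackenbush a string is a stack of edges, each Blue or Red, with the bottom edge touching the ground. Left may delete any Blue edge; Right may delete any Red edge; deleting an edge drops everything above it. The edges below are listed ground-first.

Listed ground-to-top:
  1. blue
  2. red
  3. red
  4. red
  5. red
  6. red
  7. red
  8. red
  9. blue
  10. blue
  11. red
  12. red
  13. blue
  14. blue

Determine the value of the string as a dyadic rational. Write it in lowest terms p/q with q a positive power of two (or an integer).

Recurse on prefixes of the 14-edge string blue red red red red red red red blue blue red red blue blue:
step 1: add blue to get b; options L={ 0 } R={ ∅ } gives 1
step 2: add red to get br; options L={ 0 } R={ 1 } gives 1/2
step 3: add red to get brr; options L={ 0 } R={ 1/2, 1 } gives 1/4
step 4: add red to get brrr; options L={ 0 } R={ 1/4, 1/2, 1 } gives 1/8
step 5: add red to get brrrr; options L={ 0 } R={ 1/8, 1/4, 1/2, 1 } gives 1/16
step 6: add red to get brrrrr; options L={ 0 } R={ 1/16, 1/8, 1/4, 1/2, 1 } gives 1/32
step 7: add red to get brrrrrr; options L={ 0 } R={ 1/32, 1/16, 1/8, 1/4, 1/2, 1 } gives 1/64
step 8: add red to get brrrrrrr; options L={ 0 } R={ 1/64, 1/32, 1/16, 1/8, 1/4, 1/2, 1 } gives 1/128
step 9: add blue to get brrrrrrrb; options L={ 0, 1/128 } R={ 1/64, 1/32, 1/16, 1/8, 1/4, 1/2, 1 } gives 3/256
step 10: add blue to get brrrrrrrbb; options L={ 0, 1/128, 3/256 } R={ 1/64, 1/32, 1/16, 1/8, 1/4, 1/2, 1 } gives 7/512
step 11: add red to get brrrrrrrbbr; options L={ 0, 1/128, 3/256 } R={ 7/512, 1/64, 1/32, 1/16, 1/8, 1/4, 1/2, 1 } gives 13/1024
step 12: add red to get brrrrrrrbbrr; options L={ 0, 1/128, 3/256 } R={ 13/1024, 7/512, 1/64, 1/32, 1/16, 1/8, 1/4, 1/2, 1 } gives 25/2048
step 13: add blue to get brrrrrrrbbrrb; options L={ 0, 1/128, 3/256, 25/2048 } R={ 13/1024, 7/512, 1/64, 1/32, 1/16, 1/8, 1/4, 1/2, 1 } gives 51/4096
step 14: add blue to get brrrrrrrbbrrbb; options L={ 0, 1/128, 3/256, 25/2048, 51/4096 } R={ 13/1024, 7/512, 1/64, 1/32, 1/16, 1/8, 1/4, 1/2, 1 } gives 103/8192

103/8192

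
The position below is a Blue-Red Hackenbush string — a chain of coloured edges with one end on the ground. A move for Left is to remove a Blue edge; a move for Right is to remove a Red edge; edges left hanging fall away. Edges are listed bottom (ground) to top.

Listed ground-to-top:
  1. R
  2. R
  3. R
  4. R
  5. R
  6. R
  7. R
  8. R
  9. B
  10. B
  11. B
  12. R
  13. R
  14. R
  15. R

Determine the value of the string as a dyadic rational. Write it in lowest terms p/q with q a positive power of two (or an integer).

g(R) = { none | 0 } gives -1
g(RR) = { none | -1,0 } gives -2
g(RRR) = { none | -2,-1,0 } gives -3
g(RRRR) = { none | -3,-2,-1,0 } gives -4
g(RRRRR) = { none | -4,-3,-2,-1,0 } gives -5
g(RRRRRR) = { none | -5,-4,-3,-2,-1,0 } gives -6
g(RRRRRRR) = { none | -6,-5,-4,-3,-2,-1,0 } gives -7
g(RRRRRRRR) = { none | -7,-6,-5,-4,-3,-2,-1,0 } gives -8
g(RRRRRRRRB) = { -8 | -7,-6,-5,-4,-3,-2,-1,0 } gives -15/2
g(RRRRRRRRBB) = { -8,-15/2 | -7,-6,-5,-4,-3,-2,-1,0 } gives -29/4
g(RRRRRRRRBBB) = { -8,-15/2,-29/4 | -7,-6,-5,-4,-3,-2,-1,0 } gives -57/8
g(RRRRRRRRBBBR) = { -8,-15/2,-29/4 | -57/8,-7,-6,-5,-4,-3,-2,-1,0 } gives -115/16
g(RRRRRRRRBBBRR) = { -8,-15/2,-29/4 | -115/16,-57/8,-7,-6,-5,-4,-3,-2,-1,0 } gives -231/32
g(RRRRRRRRBBBRRR) = { -8,-15/2,-29/4 | -231/32,-115/16,-57/8,-7,-6,-5,-4,-3,-2,-1,0 } gives -463/64
g(RRRRRRRRBBBRRRR) = { -8,-15/2,-29/4 | -463/64,-231/32,-115/16,-57/8,-7,-6,-5,-4,-3,-2,-1,0 } gives -927/128

-927/128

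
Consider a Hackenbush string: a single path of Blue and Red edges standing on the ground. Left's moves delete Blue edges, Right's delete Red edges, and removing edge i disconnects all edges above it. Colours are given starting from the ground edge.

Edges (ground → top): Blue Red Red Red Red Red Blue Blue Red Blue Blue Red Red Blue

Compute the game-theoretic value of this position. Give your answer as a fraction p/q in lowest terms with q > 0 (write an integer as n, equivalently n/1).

Build G(s[:k]) for k = 1..14, string s = Blue Red Red Red Red Red Blue Blue Red Blue Blue Red Red Blue.
G_1 [B]  L=[0]  R=[none]  => 1
G_2 [BR]  L=[0]  R=[1]  => 1/2
G_3 [BRR]  L=[0]  R=[1/2 1]  => 1/4
G_4 [BRRR]  L=[0]  R=[1/4 1/2 1]  => 1/8
G_5 [BRRRR]  L=[0]  R=[1/8 1/4 1/2 1]  => 1/16
G_6 [BRRRRR]  L=[0]  R=[1/16 1/8 1/4 1/2 1]  => 1/32
G_7 [BRRRRRB]  L=[0 1/32]  R=[1/16 1/8 1/4 1/2 1]  => 3/64
G_8 [BRRRRRBB]  L=[0 1/32 3/64]  R=[1/16 1/8 1/4 1/2 1]  => 7/128
G_9 [BRRRRRBBR]  L=[0 1/32 3/64]  R=[7/128 1/16 1/8 1/4 1/2 1]  => 13/256
G_10 [BRRRRRBBRB]  L=[0 1/32 3/64 13/256]  R=[7/128 1/16 1/8 1/4 1/2 1]  => 27/512
G_11 [BRRRRRBBRBB]  L=[0 1/32 3/64 13/256 27/512]  R=[7/128 1/16 1/8 1/4 1/2 1]  => 55/1024
G_12 [BRRRRRBBRBBR]  L=[0 1/32 3/64 13/256 27/512]  R=[55/1024 7/128 1/16 1/8 1/4 1/2 1]  => 109/2048
G_13 [BRRRRRBBRBBRR]  L=[0 1/32 3/64 13/256 27/512]  R=[109/2048 55/1024 7/128 1/16 1/8 1/4 1/2 1]  => 217/4096
G_14 [BRRRRRBBRBBRRB]  L=[0 1/32 3/64 13/256 27/512 217/4096]  R=[109/2048 55/1024 7/128 1/16 1/8 1/4 1/2 1]  => 435/8192

435/8192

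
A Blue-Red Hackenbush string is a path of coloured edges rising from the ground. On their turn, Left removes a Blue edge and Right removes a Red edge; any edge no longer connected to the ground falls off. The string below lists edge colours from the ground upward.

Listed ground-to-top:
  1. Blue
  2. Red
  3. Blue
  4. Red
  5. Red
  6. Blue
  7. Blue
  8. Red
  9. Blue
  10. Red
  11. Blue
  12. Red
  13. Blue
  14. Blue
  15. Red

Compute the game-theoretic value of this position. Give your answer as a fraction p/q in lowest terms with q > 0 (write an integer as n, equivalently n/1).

9901/16384

1 of 15 · B · max L 0 · min R +∞ => 1
2 of 15 · BR · max L 0 · min R 1 => 1/2
3 of 15 · BRB · max L 1/2 · min R 1 => 3/4
4 of 15 · BRBR · max L 1/2 · min R 3/4 => 5/8
5 of 15 · BRBRR · max L 1/2 · min R 5/8 => 9/16
6 of 15 · BRBRRB · max L 9/16 · min R 5/8 => 19/32
7 of 15 · BRBRRBB · max L 19/32 · min R 5/8 => 39/64
8 of 15 · BRBRRBBR · max L 19/32 · min R 39/64 => 77/128
9 of 15 · BRBRRBBRB · max L 77/128 · min R 39/64 => 155/256
10 of 15 · BRBRRBBRBR · max L 77/128 · min R 155/256 => 309/512
11 of 15 · BRBRRBBRBRB · max L 309/512 · min R 155/256 => 619/1024
12 of 15 · BRBRRBBRBRBR · max L 309/512 · min R 619/1024 => 1237/2048
13 of 15 · BRBRRBBRBRBRB · max L 1237/2048 · min R 619/1024 => 2475/4096
14 of 15 · BRBRRBBRBRBRBB · max L 2475/4096 · min R 619/1024 => 4951/8192
15 of 15 · BRBRRBBRBRBRBBR · max L 2475/4096 · min R 4951/8192 => 9901/16384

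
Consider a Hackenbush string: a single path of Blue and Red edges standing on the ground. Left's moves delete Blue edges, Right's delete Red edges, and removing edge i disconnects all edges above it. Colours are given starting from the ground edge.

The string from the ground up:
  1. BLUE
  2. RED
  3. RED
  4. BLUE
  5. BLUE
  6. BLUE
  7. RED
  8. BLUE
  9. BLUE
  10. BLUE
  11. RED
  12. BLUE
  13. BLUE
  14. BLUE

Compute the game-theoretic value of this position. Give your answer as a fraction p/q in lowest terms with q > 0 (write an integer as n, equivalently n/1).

3823/8192

1 of 14 · B · max L 0 · min R +∞ -> 1
2 of 14 · BR · max L 0 · min R 1 -> 1/2
3 of 14 · BRR · max L 0 · min R 1/2 -> 1/4
4 of 14 · BRRB · max L 1/4 · min R 1/2 -> 3/8
5 of 14 · BRRBB · max L 3/8 · min R 1/2 -> 7/16
6 of 14 · BRRBBB · max L 7/16 · min R 1/2 -> 15/32
7 of 14 · BRRBBBR · max L 7/16 · min R 15/32 -> 29/64
8 of 14 · BRRBBBRB · max L 29/64 · min R 15/32 -> 59/128
9 of 14 · BRRBBBRBB · max L 59/128 · min R 15/32 -> 119/256
10 of 14 · BRRBBBRBBB · max L 119/256 · min R 15/32 -> 239/512
11 of 14 · BRRBBBRBBBR · max L 119/256 · min R 239/512 -> 477/1024
12 of 14 · BRRBBBRBBBRB · max L 477/1024 · min R 239/512 -> 955/2048
13 of 14 · BRRBBBRBBBRBB · max L 955/2048 · min R 239/512 -> 1911/4096
14 of 14 · BRRBBBRBBBRBBB · max L 1911/4096 · min R 239/512 -> 3823/8192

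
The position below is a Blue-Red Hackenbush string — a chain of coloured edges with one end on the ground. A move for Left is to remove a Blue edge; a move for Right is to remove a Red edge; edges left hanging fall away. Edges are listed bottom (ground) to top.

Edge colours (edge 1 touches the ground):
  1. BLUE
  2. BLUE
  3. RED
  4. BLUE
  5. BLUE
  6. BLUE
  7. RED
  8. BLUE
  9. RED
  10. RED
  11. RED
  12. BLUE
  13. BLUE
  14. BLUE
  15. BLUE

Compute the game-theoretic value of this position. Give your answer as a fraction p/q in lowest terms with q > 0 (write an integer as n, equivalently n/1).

Build value(s[:k]) for k = 1..15, string s = BLUE BLUE RED BLUE BLUE BLUE RED BLUE RED RED RED BLUE BLUE BLUE BLUE.
value_1 [B]  L=[0]  R=[∅]  gives 1
value_2 [BB]  L=[0; 1]  R=[∅]  gives 2
value_3 [BBR]  L=[0; 1]  R=[2]  gives 3/2
value_4 [BBRB]  L=[0; 1; 3/2]  R=[2]  gives 7/4
value_5 [BBRBB]  L=[0; 1; 3/2; 7/4]  R=[2]  gives 15/8
value_6 [BBRBBB]  L=[0; 1; 3/2; 7/4; 15/8]  R=[2]  gives 31/16
value_7 [BBRBBBR]  L=[0; 1; 3/2; 7/4; 15/8]  R=[31/16; 2]  gives 61/32
value_8 [BBRBBBRB]  L=[0; 1; 3/2; 7/4; 15/8; 61/32]  R=[31/16; 2]  gives 123/64
value_9 [BBRBBBRBR]  L=[0; 1; 3/2; 7/4; 15/8; 61/32]  R=[123/64; 31/16; 2]  gives 245/128
value_10 [BBRBBBRBRR]  L=[0; 1; 3/2; 7/4; 15/8; 61/32]  R=[245/128; 123/64; 31/16; 2]  gives 489/256
value_11 [BBRBBBRBRRR]  L=[0; 1; 3/2; 7/4; 15/8; 61/32]  R=[489/256; 245/128; 123/64; 31/16; 2]  gives 977/512
value_12 [BBRBBBRBRRRB]  L=[0; 1; 3/2; 7/4; 15/8; 61/32; 977/512]  R=[489/256; 245/128; 123/64; 31/16; 2]  gives 1955/1024
value_13 [BBRBBBRBRRRBB]  L=[0; 1; 3/2; 7/4; 15/8; 61/32; 977/512; 1955/1024]  R=[489/256; 245/128; 123/64; 31/16; 2]  gives 3911/2048
value_14 [BBRBBBRBRRRBBB]  L=[0; 1; 3/2; 7/4; 15/8; 61/32; 977/512; 1955/1024; 3911/2048]  R=[489/256; 245/128; 123/64; 31/16; 2]  gives 7823/4096
value_15 [BBRBBBRBRRRBBBB]  L=[0; 1; 3/2; 7/4; 15/8; 61/32; 977/512; 1955/1024; 3911/2048; 7823/4096]  R=[489/256; 245/128; 123/64; 31/16; 2]  gives 15647/8192

15647/8192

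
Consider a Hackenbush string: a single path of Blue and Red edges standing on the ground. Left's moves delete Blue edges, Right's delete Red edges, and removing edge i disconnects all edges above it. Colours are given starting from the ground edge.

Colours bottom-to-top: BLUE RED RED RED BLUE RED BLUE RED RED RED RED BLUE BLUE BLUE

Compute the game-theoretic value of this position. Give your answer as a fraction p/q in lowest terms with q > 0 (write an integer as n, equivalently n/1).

1295/8192

Build value(s[:k]) for k = 1..14, string s = BLUE RED RED RED BLUE RED BLUE RED RED RED RED BLUE BLUE BLUE.
value_1 [B]  L=[0]  R=[∅]  => 1
value_2 [BR]  L=[0]  R=[1]  => 1/2
value_3 [BRR]  L=[0]  R=[1/2 1]  => 1/4
value_4 [BRRR]  L=[0]  R=[1/4 1/2 1]  => 1/8
value_5 [BRRRB]  L=[0 1/8]  R=[1/4 1/2 1]  => 3/16
value_6 [BRRRBR]  L=[0 1/8]  R=[3/16 1/4 1/2 1]  => 5/32
value_7 [BRRRBRB]  L=[0 1/8 5/32]  R=[3/16 1/4 1/2 1]  => 11/64
value_8 [BRRRBRBR]  L=[0 1/8 5/32]  R=[11/64 3/16 1/4 1/2 1]  => 21/128
value_9 [BRRRBRBRR]  L=[0 1/8 5/32]  R=[21/128 11/64 3/16 1/4 1/2 1]  => 41/256
value_10 [BRRRBRBRRR]  L=[0 1/8 5/32]  R=[41/256 21/128 11/64 3/16 1/4 1/2 1]  => 81/512
value_11 [BRRRBRBRRRR]  L=[0 1/8 5/32]  R=[81/512 41/256 21/128 11/64 3/16 1/4 1/2 1]  => 161/1024
value_12 [BRRRBRBRRRRB]  L=[0 1/8 5/32 161/1024]  R=[81/512 41/256 21/128 11/64 3/16 1/4 1/2 1]  => 323/2048
value_13 [BRRRBRBRRRRBB]  L=[0 1/8 5/32 161/1024 323/2048]  R=[81/512 41/256 21/128 11/64 3/16 1/4 1/2 1]  => 647/4096
value_14 [BRRRBRBRRRRBBB]  L=[0 1/8 5/32 161/1024 323/2048 647/4096]  R=[81/512 41/256 21/128 11/64 3/16 1/4 1/2 1]  => 1295/8192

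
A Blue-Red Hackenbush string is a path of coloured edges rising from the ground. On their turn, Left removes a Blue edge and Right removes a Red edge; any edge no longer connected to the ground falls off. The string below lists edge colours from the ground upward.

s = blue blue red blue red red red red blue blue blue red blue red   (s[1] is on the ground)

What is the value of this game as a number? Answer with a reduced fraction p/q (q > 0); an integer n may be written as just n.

b: Left { 0 }, Right { ∅ } — simplest 1
bb: Left { 0; 1 }, Right { ∅ } — simplest 2
bbr: Left { 0; 1 }, Right { 2 } — simplest 3/2
bbrb: Left { 0; 1; 3/2 }, Right { 2 } — simplest 7/4
bbrbr: Left { 0; 1; 3/2 }, Right { 7/4; 2 } — simplest 13/8
bbrbrr: Left { 0; 1; 3/2 }, Right { 13/8; 7/4; 2 } — simplest 25/16
bbrbrrr: Left { 0; 1; 3/2 }, Right { 25/16; 13/8; 7/4; 2 } — simplest 49/32
bbrbrrrr: Left { 0; 1; 3/2 }, Right { 49/32; 25/16; 13/8; 7/4; 2 } — simplest 97/64
bbrbrrrrb: Left { 0; 1; 3/2; 97/64 }, Right { 49/32; 25/16; 13/8; 7/4; 2 } — simplest 195/128
bbrbrrrrbb: Left { 0; 1; 3/2; 97/64; 195/128 }, Right { 49/32; 25/16; 13/8; 7/4; 2 } — simplest 391/256
bbrbrrrrbbb: Left { 0; 1; 3/2; 97/64; 195/128; 391/256 }, Right { 49/32; 25/16; 13/8; 7/4; 2 } — simplest 783/512
bbrbrrrrbbbr: Left { 0; 1; 3/2; 97/64; 195/128; 391/256 }, Right { 783/512; 49/32; 25/16; 13/8; 7/4; 2 } — simplest 1565/1024
bbrbrrrrbbbrb: Left { 0; 1; 3/2; 97/64; 195/128; 391/256; 1565/1024 }, Right { 783/512; 49/32; 25/16; 13/8; 7/4; 2 } — simplest 3131/2048
bbrbrrrrbbbrbr: Left { 0; 1; 3/2; 97/64; 195/128; 391/256; 1565/1024 }, Right { 3131/2048; 783/512; 49/32; 25/16; 13/8; 7/4; 2 } — simplest 6261/4096

6261/4096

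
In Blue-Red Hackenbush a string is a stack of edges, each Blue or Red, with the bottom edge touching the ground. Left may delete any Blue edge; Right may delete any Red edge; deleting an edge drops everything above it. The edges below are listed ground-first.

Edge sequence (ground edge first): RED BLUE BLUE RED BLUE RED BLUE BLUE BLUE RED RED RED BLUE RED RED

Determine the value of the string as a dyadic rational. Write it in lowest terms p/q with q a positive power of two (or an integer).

Recurse on prefixes of the 15-edge string RED BLUE BLUE RED BLUE RED BLUE BLUE BLUE RED RED RED BLUE RED RED:
1 of 15 · R · max L −∞ · min R 0 so -1
2 of 15 · RB · max L -1 · min R 0 so -1/2
3 of 15 · RBB · max L -1/2 · min R 0 so -1/4
4 of 15 · RBBR · max L -1/2 · min R -1/4 so -3/8
5 of 15 · RBBRB · max L -3/8 · min R -1/4 so -5/16
6 of 15 · RBBRBR · max L -3/8 · min R -5/16 so -11/32
7 of 15 · RBBRBRB · max L -11/32 · min R -5/16 so -21/64
8 of 15 · RBBRBRBB · max L -21/64 · min R -5/16 so -41/128
9 of 15 · RBBRBRBBB · max L -41/128 · min R -5/16 so -81/256
10 of 15 · RBBRBRBBBR · max L -41/128 · min R -81/256 so -163/512
11 of 15 · RBBRBRBBBRR · max L -41/128 · min R -163/512 so -327/1024
12 of 15 · RBBRBRBBBRRR · max L -41/128 · min R -327/1024 so -655/2048
13 of 15 · RBBRBRBBBRRRB · max L -655/2048 · min R -327/1024 so -1309/4096
14 of 15 · RBBRBRBBBRRRBR · max L -655/2048 · min R -1309/4096 so -2619/8192
15 of 15 · RBBRBRBBBRRRBRR · max L -655/2048 · min R -2619/8192 so -5239/16384

-5239/16384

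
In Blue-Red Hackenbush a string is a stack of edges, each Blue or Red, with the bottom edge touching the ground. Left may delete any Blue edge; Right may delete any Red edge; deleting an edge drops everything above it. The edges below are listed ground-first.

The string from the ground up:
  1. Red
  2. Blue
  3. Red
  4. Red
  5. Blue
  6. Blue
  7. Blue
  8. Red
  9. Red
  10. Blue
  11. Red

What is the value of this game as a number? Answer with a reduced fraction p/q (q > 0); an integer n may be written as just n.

step 1: add Red to get R; options L={ — } R={ 0 } — -1
step 2: add Blue to get RB; options L={ -1 } R={ 0 } — -1/2
step 3: add Red to get RBR; options L={ -1 } R={ -1/2; 0 } — -3/4
step 4: add Red to get RBRR; options L={ -1 } R={ -3/4; -1/2; 0 } — -7/8
step 5: add Blue to get RBRRB; options L={ -1; -7/8 } R={ -3/4; -1/2; 0 } — -13/16
step 6: add Blue to get RBRRBB; options L={ -1; -7/8; -13/16 } R={ -3/4; -1/2; 0 } — -25/32
step 7: add Blue to get RBRRBBB; options L={ -1; -7/8; -13/16; -25/32 } R={ -3/4; -1/2; 0 } — -49/64
step 8: add Red to get RBRRBBBR; options L={ -1; -7/8; -13/16; -25/32 } R={ -49/64; -3/4; -1/2; 0 } — -99/128
step 9: add Red to get RBRRBBBRR; options L={ -1; -7/8; -13/16; -25/32 } R={ -99/128; -49/64; -3/4; -1/2; 0 } — -199/256
step 10: add Blue to get RBRRBBBRRB; options L={ -1; -7/8; -13/16; -25/32; -199/256 } R={ -99/128; -49/64; -3/4; -1/2; 0 } — -397/512
step 11: add Red to get RBRRBBBRRBR; options L={ -1; -7/8; -13/16; -25/32; -199/256 } R={ -397/512; -99/128; -49/64; -3/4; -1/2; 0 } — -795/1024

-795/1024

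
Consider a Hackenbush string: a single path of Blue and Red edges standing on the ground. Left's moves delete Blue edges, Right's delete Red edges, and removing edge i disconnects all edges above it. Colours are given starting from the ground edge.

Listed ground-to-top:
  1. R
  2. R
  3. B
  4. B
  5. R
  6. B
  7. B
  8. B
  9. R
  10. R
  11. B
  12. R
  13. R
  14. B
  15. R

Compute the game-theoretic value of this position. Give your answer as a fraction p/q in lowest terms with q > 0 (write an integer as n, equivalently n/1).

-10459/8192

Build G(s[:k]) for k = 1..15, string s = R R B B R B B B R R B R R B R.
G_1 [R]  L=[none]  R=[0]  so -1
G_2 [RR]  L=[none]  R=[-1 0]  so -2
G_3 [RRB]  L=[-2]  R=[-1 0]  so -3/2
G_4 [RRBB]  L=[-2 -3/2]  R=[-1 0]  so -5/4
G_5 [RRBBR]  L=[-2 -3/2]  R=[-5/4 -1 0]  so -11/8
G_6 [RRBBRB]  L=[-2 -3/2 -11/8]  R=[-5/4 -1 0]  so -21/16
G_7 [RRBBRBB]  L=[-2 -3/2 -11/8 -21/16]  R=[-5/4 -1 0]  so -41/32
G_8 [RRBBRBBB]  L=[-2 -3/2 -11/8 -21/16 -41/32]  R=[-5/4 -1 0]  so -81/64
G_9 [RRBBRBBBR]  L=[-2 -3/2 -11/8 -21/16 -41/32]  R=[-81/64 -5/4 -1 0]  so -163/128
G_10 [RRBBRBBBRR]  L=[-2 -3/2 -11/8 -21/16 -41/32]  R=[-163/128 -81/64 -5/4 -1 0]  so -327/256
G_11 [RRBBRBBBRRB]  L=[-2 -3/2 -11/8 -21/16 -41/32 -327/256]  R=[-163/128 -81/64 -5/4 -1 0]  so -653/512
G_12 [RRBBRBBBRRBR]  L=[-2 -3/2 -11/8 -21/16 -41/32 -327/256]  R=[-653/512 -163/128 -81/64 -5/4 -1 0]  so -1307/1024
G_13 [RRBBRBBBRRBRR]  L=[-2 -3/2 -11/8 -21/16 -41/32 -327/256]  R=[-1307/1024 -653/512 -163/128 -81/64 -5/4 -1 0]  so -2615/2048
G_14 [RRBBRBBBRRBRRB]  L=[-2 -3/2 -11/8 -21/16 -41/32 -327/256 -2615/2048]  R=[-1307/1024 -653/512 -163/128 -81/64 -5/4 -1 0]  so -5229/4096
G_15 [RRBBRBBBRRBRRBR]  L=[-2 -3/2 -11/8 -21/16 -41/32 -327/256 -2615/2048]  R=[-5229/4096 -1307/1024 -653/512 -163/128 -81/64 -5/4 -1 0]  so -10459/8192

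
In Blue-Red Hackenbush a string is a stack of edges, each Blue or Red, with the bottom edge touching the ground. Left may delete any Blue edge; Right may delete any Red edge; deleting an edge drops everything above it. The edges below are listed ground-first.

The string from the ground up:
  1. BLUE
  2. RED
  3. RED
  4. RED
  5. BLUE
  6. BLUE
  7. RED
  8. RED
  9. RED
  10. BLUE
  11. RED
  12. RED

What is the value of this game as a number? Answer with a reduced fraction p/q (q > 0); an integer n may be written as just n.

Build g(s[:k]) for k = 1..12, string s = BLUE RED RED RED BLUE BLUE RED RED RED BLUE RED RED.
g(B) = { 0 | · } so 1
g(BR) = { 0 | 1 } so 1/2
g(BRR) = { 0 | 1/2; 1 } so 1/4
g(BRRR) = { 0 | 1/4; 1/2; 1 } so 1/8
g(BRRRB) = { 0; 1/8 | 1/4; 1/2; 1 } so 3/16
g(BRRRBB) = { 0; 1/8; 3/16 | 1/4; 1/2; 1 } so 7/32
g(BRRRBBR) = { 0; 1/8; 3/16 | 7/32; 1/4; 1/2; 1 } so 13/64
g(BRRRBBRR) = { 0; 1/8; 3/16 | 13/64; 7/32; 1/4; 1/2; 1 } so 25/128
g(BRRRBBRRR) = { 0; 1/8; 3/16 | 25/128; 13/64; 7/32; 1/4; 1/2; 1 } so 49/256
g(BRRRBBRRRB) = { 0; 1/8; 3/16; 49/256 | 25/128; 13/64; 7/32; 1/4; 1/2; 1 } so 99/512
g(BRRRBBRRRBR) = { 0; 1/8; 3/16; 49/256 | 99/512; 25/128; 13/64; 7/32; 1/4; 1/2; 1 } so 197/1024
g(BRRRBBRRRBRR) = { 0; 1/8; 3/16; 49/256 | 197/1024; 99/512; 25/128; 13/64; 7/32; 1/4; 1/2; 1 } so 393/2048

393/2048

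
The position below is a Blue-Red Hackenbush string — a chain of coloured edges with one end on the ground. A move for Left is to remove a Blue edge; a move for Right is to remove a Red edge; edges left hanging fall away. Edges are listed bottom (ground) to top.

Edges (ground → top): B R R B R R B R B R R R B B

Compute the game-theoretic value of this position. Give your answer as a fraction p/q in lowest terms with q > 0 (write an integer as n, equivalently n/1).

2375/8192

edge 1 of 14 (B): { 0 | · } ⇒ 1
edge 2 of 14 (R): { 0 | 1 } ⇒ 1/2
edge 3 of 14 (R): { 0 | 1/2, 1 } ⇒ 1/4
edge 4 of 14 (B): { 0, 1/4 | 1/2, 1 } ⇒ 3/8
edge 5 of 14 (R): { 0, 1/4 | 3/8, 1/2, 1 } ⇒ 5/16
edge 6 of 14 (R): { 0, 1/4 | 5/16, 3/8, 1/2, 1 } ⇒ 9/32
edge 7 of 14 (B): { 0, 1/4, 9/32 | 5/16, 3/8, 1/2, 1 } ⇒ 19/64
edge 8 of 14 (R): { 0, 1/4, 9/32 | 19/64, 5/16, 3/8, 1/2, 1 } ⇒ 37/128
edge 9 of 14 (B): { 0, 1/4, 9/32, 37/128 | 19/64, 5/16, 3/8, 1/2, 1 } ⇒ 75/256
edge 10 of 14 (R): { 0, 1/4, 9/32, 37/128 | 75/256, 19/64, 5/16, 3/8, 1/2, 1 } ⇒ 149/512
edge 11 of 14 (R): { 0, 1/4, 9/32, 37/128 | 149/512, 75/256, 19/64, 5/16, 3/8, 1/2, 1 } ⇒ 297/1024
edge 12 of 14 (R): { 0, 1/4, 9/32, 37/128 | 297/1024, 149/512, 75/256, 19/64, 5/16, 3/8, 1/2, 1 } ⇒ 593/2048
edge 13 of 14 (B): { 0, 1/4, 9/32, 37/128, 593/2048 | 297/1024, 149/512, 75/256, 19/64, 5/16, 3/8, 1/2, 1 } ⇒ 1187/4096
edge 14 of 14 (B): { 0, 1/4, 9/32, 37/128, 593/2048, 1187/4096 | 297/1024, 149/512, 75/256, 19/64, 5/16, 3/8, 1/2, 1 } ⇒ 2375/8192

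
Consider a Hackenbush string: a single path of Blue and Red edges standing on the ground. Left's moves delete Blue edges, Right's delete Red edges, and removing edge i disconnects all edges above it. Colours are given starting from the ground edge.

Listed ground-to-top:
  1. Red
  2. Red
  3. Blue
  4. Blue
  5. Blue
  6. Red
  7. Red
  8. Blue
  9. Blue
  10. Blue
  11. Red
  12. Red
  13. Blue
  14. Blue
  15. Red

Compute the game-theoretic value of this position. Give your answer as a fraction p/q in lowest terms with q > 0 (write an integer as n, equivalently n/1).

Recurse on prefixes of the 15-edge string Red Red Blue Blue Blue Red Red Blue Blue Blue Red Red Blue Blue Red:
v(R) = { · | 0 } ⇒ -1
v(RR) = { · | -1,0 } ⇒ -2
v(RRB) = { -2 | -1,0 } ⇒ -3/2
v(RRBB) = { -2,-3/2 | -1,0 } ⇒ -5/4
v(RRBBB) = { -2,-3/2,-5/4 | -1,0 } ⇒ -9/8
v(RRBBBR) = { -2,-3/2,-5/4 | -9/8,-1,0 } ⇒ -19/16
v(RRBBBRR) = { -2,-3/2,-5/4 | -19/16,-9/8,-1,0 } ⇒ -39/32
v(RRBBBRRB) = { -2,-3/2,-5/4,-39/32 | -19/16,-9/8,-1,0 } ⇒ -77/64
v(RRBBBRRBB) = { -2,-3/2,-5/4,-39/32,-77/64 | -19/16,-9/8,-1,0 } ⇒ -153/128
v(RRBBBRRBBB) = { -2,-3/2,-5/4,-39/32,-77/64,-153/128 | -19/16,-9/8,-1,0 } ⇒ -305/256
v(RRBBBRRBBBR) = { -2,-3/2,-5/4,-39/32,-77/64,-153/128 | -305/256,-19/16,-9/8,-1,0 } ⇒ -611/512
v(RRBBBRRBBBRR) = { -2,-3/2,-5/4,-39/32,-77/64,-153/128 | -611/512,-305/256,-19/16,-9/8,-1,0 } ⇒ -1223/1024
v(RRBBBRRBBBRRB) = { -2,-3/2,-5/4,-39/32,-77/64,-153/128,-1223/1024 | -611/512,-305/256,-19/16,-9/8,-1,0 } ⇒ -2445/2048
v(RRBBBRRBBBRRBB) = { -2,-3/2,-5/4,-39/32,-77/64,-153/128,-1223/1024,-2445/2048 | -611/512,-305/256,-19/16,-9/8,-1,0 } ⇒ -4889/4096
v(RRBBBRRBBBRRBBR) = { -2,-3/2,-5/4,-39/32,-77/64,-153/128,-1223/1024,-2445/2048 | -4889/4096,-611/512,-305/256,-19/16,-9/8,-1,0 } ⇒ -9779/8192

-9779/8192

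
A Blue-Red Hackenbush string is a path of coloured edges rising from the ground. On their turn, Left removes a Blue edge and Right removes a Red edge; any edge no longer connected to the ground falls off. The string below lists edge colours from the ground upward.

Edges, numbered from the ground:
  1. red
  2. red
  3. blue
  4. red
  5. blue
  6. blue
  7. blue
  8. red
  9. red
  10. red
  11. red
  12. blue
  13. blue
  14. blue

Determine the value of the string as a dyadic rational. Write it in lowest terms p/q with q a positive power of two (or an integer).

-6385/4096

Recurse on prefixes of the 14-edge string red red blue red blue blue blue red red red red blue blue blue:
1 of 14 · r · max L −∞ · min R 0 ⇒ -1
2 of 14 · rr · max L −∞ · min R -1 ⇒ -2
3 of 14 · rrb · max L -2 · min R -1 ⇒ -3/2
4 of 14 · rrbr · max L -2 · min R -3/2 ⇒ -7/4
5 of 14 · rrbrb · max L -7/4 · min R -3/2 ⇒ -13/8
6 of 14 · rrbrbb · max L -13/8 · min R -3/2 ⇒ -25/16
7 of 14 · rrbrbbb · max L -25/16 · min R -3/2 ⇒ -49/32
8 of 14 · rrbrbbbr · max L -25/16 · min R -49/32 ⇒ -99/64
9 of 14 · rrbrbbbrr · max L -25/16 · min R -99/64 ⇒ -199/128
10 of 14 · rrbrbbbrrr · max L -25/16 · min R -199/128 ⇒ -399/256
11 of 14 · rrbrbbbrrrr · max L -25/16 · min R -399/256 ⇒ -799/512
12 of 14 · rrbrbbbrrrrb · max L -799/512 · min R -399/256 ⇒ -1597/1024
13 of 14 · rrbrbbbrrrrbb · max L -1597/1024 · min R -399/256 ⇒ -3193/2048
14 of 14 · rrbrbbbrrrrbbb · max L -3193/2048 · min R -399/256 ⇒ -6385/4096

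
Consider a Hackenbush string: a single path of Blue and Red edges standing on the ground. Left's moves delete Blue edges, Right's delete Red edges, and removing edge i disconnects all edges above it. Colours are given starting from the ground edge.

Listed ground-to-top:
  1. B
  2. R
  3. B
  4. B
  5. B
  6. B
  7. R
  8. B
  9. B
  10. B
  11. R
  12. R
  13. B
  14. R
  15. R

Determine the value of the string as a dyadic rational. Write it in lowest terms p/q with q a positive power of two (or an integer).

Recurse on prefixes of the 15-edge string B R B B B B R B B B R R B R R:
val(B) = { 0 | ∅ } so 1
val(BR) = { 0 | 1 } so 1/2
val(BRB) = { 0; 1/2 | 1 } so 3/4
val(BRBB) = { 0; 1/2; 3/4 | 1 } so 7/8
val(BRBBB) = { 0; 1/2; 3/4; 7/8 | 1 } so 15/16
val(BRBBBB) = { 0; 1/2; 3/4; 7/8; 15/16 | 1 } so 31/32
val(BRBBBBR) = { 0; 1/2; 3/4; 7/8; 15/16 | 31/32; 1 } so 61/64
val(BRBBBBRB) = { 0; 1/2; 3/4; 7/8; 15/16; 61/64 | 31/32; 1 } so 123/128
val(BRBBBBRBB) = { 0; 1/2; 3/4; 7/8; 15/16; 61/64; 123/128 | 31/32; 1 } so 247/256
val(BRBBBBRBBB) = { 0; 1/2; 3/4; 7/8; 15/16; 61/64; 123/128; 247/256 | 31/32; 1 } so 495/512
val(BRBBBBRBBBR) = { 0; 1/2; 3/4; 7/8; 15/16; 61/64; 123/128; 247/256 | 495/512; 31/32; 1 } so 989/1024
val(BRBBBBRBBBRR) = { 0; 1/2; 3/4; 7/8; 15/16; 61/64; 123/128; 247/256 | 989/1024; 495/512; 31/32; 1 } so 1977/2048
val(BRBBBBRBBBRRB) = { 0; 1/2; 3/4; 7/8; 15/16; 61/64; 123/128; 247/256; 1977/2048 | 989/1024; 495/512; 31/32; 1 } so 3955/4096
val(BRBBBBRBBBRRBR) = { 0; 1/2; 3/4; 7/8; 15/16; 61/64; 123/128; 247/256; 1977/2048 | 3955/4096; 989/1024; 495/512; 31/32; 1 } so 7909/8192
val(BRBBBBRBBBRRBRR) = { 0; 1/2; 3/4; 7/8; 15/16; 61/64; 123/128; 247/256; 1977/2048 | 7909/8192; 3955/4096; 989/1024; 495/512; 31/32; 1 } so 15817/16384

15817/16384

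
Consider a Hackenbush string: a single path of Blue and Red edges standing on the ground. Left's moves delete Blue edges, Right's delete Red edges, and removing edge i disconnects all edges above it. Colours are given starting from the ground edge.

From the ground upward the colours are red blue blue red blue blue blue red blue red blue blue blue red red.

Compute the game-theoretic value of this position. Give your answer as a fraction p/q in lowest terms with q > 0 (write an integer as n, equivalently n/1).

-4423/16384

Recurse on prefixes of the 15-edge string red blue blue red blue blue blue red blue red blue blue blue red red:
edge 1 of 15 (red): { none | 0 } -> -1
edge 2 of 15 (blue): { -1 | 0 } -> -1/2
edge 3 of 15 (blue): { -1, -1/2 | 0 } -> -1/4
edge 4 of 15 (red): { -1, -1/2 | -1/4, 0 } -> -3/8
edge 5 of 15 (blue): { -1, -1/2, -3/8 | -1/4, 0 } -> -5/16
edge 6 of 15 (blue): { -1, -1/2, -3/8, -5/16 | -1/4, 0 } -> -9/32
edge 7 of 15 (blue): { -1, -1/2, -3/8, -5/16, -9/32 | -1/4, 0 } -> -17/64
edge 8 of 15 (red): { -1, -1/2, -3/8, -5/16, -9/32 | -17/64, -1/4, 0 } -> -35/128
edge 9 of 15 (blue): { -1, -1/2, -3/8, -5/16, -9/32, -35/128 | -17/64, -1/4, 0 } -> -69/256
edge 10 of 15 (red): { -1, -1/2, -3/8, -5/16, -9/32, -35/128 | -69/256, -17/64, -1/4, 0 } -> -139/512
edge 11 of 15 (blue): { -1, -1/2, -3/8, -5/16, -9/32, -35/128, -139/512 | -69/256, -17/64, -1/4, 0 } -> -277/1024
edge 12 of 15 (blue): { -1, -1/2, -3/8, -5/16, -9/32, -35/128, -139/512, -277/1024 | -69/256, -17/64, -1/4, 0 } -> -553/2048
edge 13 of 15 (blue): { -1, -1/2, -3/8, -5/16, -9/32, -35/128, -139/512, -277/1024, -553/2048 | -69/256, -17/64, -1/4, 0 } -> -1105/4096
edge 14 of 15 (red): { -1, -1/2, -3/8, -5/16, -9/32, -35/128, -139/512, -277/1024, -553/2048 | -1105/4096, -69/256, -17/64, -1/4, 0 } -> -2211/8192
edge 15 of 15 (red): { -1, -1/2, -3/8, -5/16, -9/32, -35/128, -139/512, -277/1024, -553/2048 | -2211/8192, -1105/4096, -69/256, -17/64, -1/4, 0 } -> -4423/16384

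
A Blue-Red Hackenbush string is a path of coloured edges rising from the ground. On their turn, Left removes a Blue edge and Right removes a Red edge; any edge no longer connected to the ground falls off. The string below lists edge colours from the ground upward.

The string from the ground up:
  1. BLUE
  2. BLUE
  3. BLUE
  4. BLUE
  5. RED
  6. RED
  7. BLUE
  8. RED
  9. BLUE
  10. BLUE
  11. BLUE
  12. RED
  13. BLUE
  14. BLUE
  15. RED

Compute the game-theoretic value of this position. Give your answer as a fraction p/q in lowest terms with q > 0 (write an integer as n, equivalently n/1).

6893/2048

1 of 15 · B · max L 0 · min R +∞ → 1
2 of 15 · BB · max L 1 · min R +∞ → 2
3 of 15 · BBB · max L 2 · min R +∞ → 3
4 of 15 · BBBB · max L 3 · min R +∞ → 4
5 of 15 · BBBBR · max L 3 · min R 4 → 7/2
6 of 15 · BBBBRR · max L 3 · min R 7/2 → 13/4
7 of 15 · BBBBRRB · max L 13/4 · min R 7/2 → 27/8
8 of 15 · BBBBRRBR · max L 13/4 · min R 27/8 → 53/16
9 of 15 · BBBBRRBRB · max L 53/16 · min R 27/8 → 107/32
10 of 15 · BBBBRRBRBB · max L 107/32 · min R 27/8 → 215/64
11 of 15 · BBBBRRBRBBB · max L 215/64 · min R 27/8 → 431/128
12 of 15 · BBBBRRBRBBBR · max L 215/64 · min R 431/128 → 861/256
13 of 15 · BBBBRRBRBBBRB · max L 861/256 · min R 431/128 → 1723/512
14 of 15 · BBBBRRBRBBBRBB · max L 1723/512 · min R 431/128 → 3447/1024
15 of 15 · BBBBRRBRBBBRBBR · max L 1723/512 · min R 3447/1024 → 6893/2048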